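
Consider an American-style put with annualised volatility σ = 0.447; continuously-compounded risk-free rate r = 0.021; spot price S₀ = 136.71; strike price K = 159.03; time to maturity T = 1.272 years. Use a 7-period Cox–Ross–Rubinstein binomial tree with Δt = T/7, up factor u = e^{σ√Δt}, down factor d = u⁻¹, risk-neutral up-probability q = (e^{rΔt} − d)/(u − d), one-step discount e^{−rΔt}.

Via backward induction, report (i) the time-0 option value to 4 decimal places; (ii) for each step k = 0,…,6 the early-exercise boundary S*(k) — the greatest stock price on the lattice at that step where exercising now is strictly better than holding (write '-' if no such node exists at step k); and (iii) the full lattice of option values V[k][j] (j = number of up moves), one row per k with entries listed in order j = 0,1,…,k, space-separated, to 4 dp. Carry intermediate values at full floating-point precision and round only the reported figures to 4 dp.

price = 39.2915
boundary = - - - 77.1862 93.3885 77.1862 93.3885
tree:
39.2915
52.0666 24.7683
66.5960 35.6101 12.3721
81.8438 49.4247 19.8483 3.7851
95.2351 65.6415 30.9851 7.0686 0.0000
106.3030 81.8438 46.5071 13.2006 0.0000 0.0000
115.4508 95.2351 65.6415 24.6523 0.0000 0.0000 0.0000
123.0115 106.3030 81.8438 46.0382 0.0000 0.0000 0.0000 0.0000

Δt=0.18171  u=1.20991  d=0.82651  q=0.46248  discount=0.99619
step 7 (expiry): payoffs max(K−S,0) = 123.0115 106.3030 81.8438 46.0382 0.0000 0.0000 0.0000 0.0000
step 6: (k=6,j=0): S=43.5792, (K−S)⁺=115.4508, hold=114.8451 ⇒ V=115.4508 exercise | (k=6,j=1): S=63.7949, (K−S)⁺=95.2351, hold=94.6294 ⇒ V=95.2351 exercise | (k=6,j=2): S=93.3885, (K−S)⁺=65.6415, hold=65.0358 ⇒ V=65.6415 exercise | (k=6,j=3): S=136.7100, (K−S)⁺=22.3200, hold=24.6523 ⇒ V=24.6523 continue | (k=6,j=4): S=200.1277, (K−S)⁺=0.0000, hold=0.0000 ⇒ V=0.0000 continue | (k=6,j=5): S=292.9640, (K−S)⁺=0.0000, hold=0.0000 ⇒ V=0.0000 continue | (k=6,j=6): S=428.8657, (K−S)⁺=0.0000, hold=0.0000 ⇒ V=0.0000 continue  boundary S*=93.3885
step 5: (k=5,j=0): S=52.7270, (K−S)⁺=106.3030, hold=105.6973 ⇒ V=106.3030 exercise | (k=5,j=1): S=77.1862, (K−S)⁺=81.8438, hold=81.2381 ⇒ V=81.8438 exercise | (k=5,j=2): S=112.9918, (K−S)⁺=46.0382, hold=46.5071 ⇒ V=46.5071 continue | (k=5,j=3): S=165.4070, (K−S)⁺=0.0000, hold=13.2006 ⇒ V=13.2006 continue | (k=5,j=4): S=242.1368, (K−S)⁺=0.0000, hold=0.0000 ⇒ V=0.0000 continue | (k=5,j=5): S=354.4604, (K−S)⁺=0.0000, hold=0.0000 ⇒ V=0.0000 continue  boundary S*=77.1862
step 4: (k=4,j=0): S=63.7949, (K−S)⁺=95.2351, hold=94.6294 ⇒ V=95.2351 exercise | (k=4,j=1): S=93.3885, (K−S)⁺=65.6415, hold=65.2518 ⇒ V=65.6415 exercise | (k=4,j=2): S=136.7100, (K−S)⁺=22.3200, hold=30.9851 ⇒ V=30.9851 continue | (k=4,j=3): S=200.1277, (K−S)⁺=0.0000, hold=7.0686 ⇒ V=7.0686 continue | (k=4,j=4): S=292.9640, (K−S)⁺=0.0000, hold=0.0000 ⇒ V=0.0000 continue  boundary S*=93.3885
step 3: (k=3,j=0): S=77.1862, (K−S)⁺=81.8438, hold=81.2381 ⇒ V=81.8438 exercise | (k=3,j=1): S=112.9918, (K−S)⁺=46.0382, hold=49.4247 ⇒ V=49.4247 continue | (k=3,j=2): S=165.4070, (K−S)⁺=0.0000, hold=19.8483 ⇒ V=19.8483 continue | (k=3,j=3): S=242.1368, (K−S)⁺=0.0000, hold=3.7851 ⇒ V=3.7851 continue  boundary S*=77.1862
step 2: (k=2,j=0): S=93.3885, (K−S)⁺=65.6415, hold=66.5960 ⇒ V=66.5960 continue | (k=2,j=1): S=136.7100, (K−S)⁺=22.3200, hold=35.6101 ⇒ V=35.6101 continue | (k=2,j=2): S=200.1277, (K−S)⁺=0.0000, hold=12.3721 ⇒ V=12.3721 continue  boundary S*=-
step 1: (k=1,j=0): S=112.9918, (K−S)⁺=46.0382, hold=52.0666 ⇒ V=52.0666 continue | (k=1,j=1): S=165.4070, (K−S)⁺=0.0000, hold=24.7683 ⇒ V=24.7683 continue  boundary S*=-
step 0: (k=0,j=0): S=136.7100, (K−S)⁺=22.3200, hold=39.2915 ⇒ V=39.2915 continue  boundary S*=-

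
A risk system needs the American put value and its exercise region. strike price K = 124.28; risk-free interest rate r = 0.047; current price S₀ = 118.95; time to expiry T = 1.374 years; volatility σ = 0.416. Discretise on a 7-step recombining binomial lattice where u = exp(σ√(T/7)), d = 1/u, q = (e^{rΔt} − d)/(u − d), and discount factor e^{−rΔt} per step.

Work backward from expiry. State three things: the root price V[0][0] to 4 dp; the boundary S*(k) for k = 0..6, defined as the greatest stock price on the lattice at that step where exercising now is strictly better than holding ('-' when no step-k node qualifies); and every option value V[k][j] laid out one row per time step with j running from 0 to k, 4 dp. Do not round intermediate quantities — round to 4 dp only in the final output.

price = 23.0273
boundary = - - - 68.4284 56.9106 68.4284 82.2771
tree:
23.0273
32.0334 13.6791
43.1006 20.6182 6.3979
55.8516 30.0685 10.7404 1.7995
67.3694 42.0672 17.6023 3.4862 0.0000
76.9485 55.8516 27.8913 6.7542 0.0000 0.0000
84.9152 67.3694 42.0029 13.0854 0.0000 0.0000 0.0000
91.5410 76.9485 55.8516 25.3514 0.0000 0.0000 0.0000 0.0000

Δt=0.19629  u=1.20238  d=0.83168  q=0.47906  discount=0.99082
step 7 (expiry): payoffs max(K−S,0) = 91.5410 76.9485 55.8516 25.3514 0.0000 0.0000 0.0000 0.0000
step 6: (k=6,j=0): S=39.3648, (K−S)⁺=84.9152, hold=83.7739 ⇒ V=84.9152 exercise | (k=6,j=1): S=56.9106, (K−S)⁺=67.3694, hold=66.2281 ⇒ V=67.3694 exercise | (k=6,j=2): S=82.2771, (K−S)⁺=42.0029, hold=40.8616 ⇒ V=42.0029 exercise | (k=6,j=3): S=118.9500, (K−S)⁺=5.3300, hold=13.0854 ⇒ V=13.0854 continue | (k=6,j=4): S=171.9689, (K−S)⁺=0.0000, hold=0.0000 ⇒ V=0.0000 continue | (k=6,j=5): S=248.6196, (K−S)⁺=0.0000, hold=0.0000 ⇒ V=0.0000 continue | (k=6,j=6): S=359.4355, (K−S)⁺=0.0000, hold=0.0000 ⇒ V=0.0000 continue  boundary S*=82.2771
step 5: (k=5,j=0): S=47.3315, (K−S)⁺=76.9485, hold=75.8072 ⇒ V=76.9485 exercise | (k=5,j=1): S=68.4284, (K−S)⁺=55.8516, hold=54.7104 ⇒ V=55.8516 exercise | (k=5,j=2): S=98.9286, (K−S)⁺=25.3514, hold=27.8913 ⇒ V=27.8913 continue | (k=5,j=3): S=143.0234, (K−S)⁺=0.0000, hold=6.7542 ⇒ V=6.7542 continue | (k=5,j=4): S=206.7725, (K−S)⁺=0.0000, hold=0.0000 ⇒ V=0.0000 continue | (k=5,j=5): S=298.9360, (K−S)⁺=0.0000, hold=0.0000 ⇒ V=0.0000 continue  boundary S*=68.4284
step 4: (k=4,j=0): S=56.9106, (K−S)⁺=67.3694, hold=66.2281 ⇒ V=67.3694 exercise | (k=4,j=1): S=82.2771, (K−S)⁺=42.0029, hold=42.0672 ⇒ V=42.0672 continue | (k=4,j=2): S=118.9500, (K−S)⁺=5.3300, hold=17.6023 ⇒ V=17.6023 continue | (k=4,j=3): S=171.9689, (K−S)⁺=0.0000, hold=3.4862 ⇒ V=3.4862 continue | (k=4,j=4): S=248.6196, (K−S)⁺=0.0000, hold=0.0000 ⇒ V=0.0000 continue  boundary S*=56.9106
step 3: (k=3,j=0): S=68.4284, (K−S)⁺=55.8516, hold=54.7409 ⇒ V=55.8516 exercise | (k=3,j=1): S=98.9286, (K−S)⁺=25.3514, hold=30.0685 ⇒ V=30.0685 continue | (k=3,j=2): S=143.0234, (K−S)⁺=0.0000, hold=10.7404 ⇒ V=10.7404 continue | (k=3,j=3): S=206.7725, (K−S)⁺=0.0000, hold=1.7995 ⇒ V=1.7995 continue  boundary S*=68.4284
step 2: (k=2,j=0): S=82.2771, (K−S)⁺=42.0029, hold=43.1006 ⇒ V=43.1006 continue | (k=2,j=1): S=118.9500, (K−S)⁺=5.3300, hold=20.6182 ⇒ V=20.6182 continue | (k=2,j=2): S=171.9689, (K−S)⁺=0.0000, hold=6.3979 ⇒ V=6.3979 continue  boundary S*=-
step 1: (k=1,j=0): S=98.9286, (K−S)⁺=25.3514, hold=32.0334 ⇒ V=32.0334 continue | (k=1,j=1): S=143.0234, (K−S)⁺=0.0000, hold=13.6791 ⇒ V=13.6791 continue  boundary S*=-
step 0: (k=0,j=0): S=118.9500, (K−S)⁺=5.3300, hold=23.0273 ⇒ V=23.0273 continue  boundary S*=-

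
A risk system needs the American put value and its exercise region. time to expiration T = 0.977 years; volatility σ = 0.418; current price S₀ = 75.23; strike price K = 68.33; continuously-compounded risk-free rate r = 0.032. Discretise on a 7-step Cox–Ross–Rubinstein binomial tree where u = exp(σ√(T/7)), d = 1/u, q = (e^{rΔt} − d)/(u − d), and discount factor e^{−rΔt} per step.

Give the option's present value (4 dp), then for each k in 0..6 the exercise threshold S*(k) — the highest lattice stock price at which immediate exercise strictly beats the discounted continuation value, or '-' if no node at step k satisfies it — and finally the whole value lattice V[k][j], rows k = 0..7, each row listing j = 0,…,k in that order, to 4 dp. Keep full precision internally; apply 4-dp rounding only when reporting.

price = 7.9222
boundary = - - - - 40.2819 47.0902 55.0492
tree:
7.9222
11.4382 4.1155
16.0314 6.4756 1.5491
21.6742 9.9535 2.6974 0.2960
28.0481 14.8424 4.6505 0.5668 0.0000
33.8720 21.2398 7.9202 1.0850 0.0000 0.0000
38.8539 28.0481 13.2808 2.0772 0.0000 0.0000 0.0000
43.1155 33.8720 21.2398 3.9767 0.0000 0.0000 0.0000 0.0000

Δt=0.13957, u=1.16902, d=0.85542, q=0.47531, disc=e^(-rΔt)=0.99554
k=7 terminal: V=max(K-S,0) → 43.1155 33.8720 21.2398 3.9767 0.0000 0.0000 0.0000 0.0000
k=6: j=0 S=29.4761 intr=38.8539 cont=38.5494 V=38.8539[EX]; j=1 S=40.2819 intr=28.0481 cont=27.7436 V=28.0481[EX]; j=2 S=55.0492 intr=13.2808 cont=12.9763 V=13.2808[EX]; j=3 S=75.2300 intr=0.0000 cont=2.0772 V=2.0772[hold]; j=4 S=102.8091 intr=0.0000 cont=0.0000 V=0.0000[hold]; j=5 S=140.4985 intr=0.0000 cont=0.0000 V=0.0000[hold]; j=6 S=192.0048 intr=0.0000 cont=0.0000 V=0.0000[hold]  S*(6)=55.0492
k=5: j=0 S=34.4580 intr=33.8720 cont=33.5675 V=33.8720[EX]; j=1 S=47.0902 intr=21.2398 cont=20.9353 V=21.2398[EX]; j=2 S=64.3533 intr=3.9767 cont=7.9202 V=7.9202[hold]; j=3 S=87.9450 intr=0.0000 cont=1.0850 V=1.0850[hold]; j=4 S=120.1854 intr=0.0000 cont=0.0000 V=0.0000[hold]; j=5 S=164.2449 intr=0.0000 cont=0.0000 V=0.0000[hold]  S*(5)=47.0902
k=4: j=0 S=40.2819 intr=28.0481 cont=27.7436 V=28.0481[EX]; j=1 S=55.0492 intr=13.2808 cont=14.8424 V=14.8424[hold]; j=2 S=75.2300 intr=0.0000 cont=4.6505 V=4.6505[hold]; j=3 S=102.8091 intr=0.0000 cont=0.5668 V=0.5668[hold]; j=4 S=140.4985 intr=0.0000 cont=0.0000 V=0.0000[hold]  S*(4)=40.2819
k=3: j=0 S=47.0902 intr=21.2398 cont=21.6742 V=21.6742[hold]; j=1 S=64.3533 intr=3.9767 cont=9.9535 V=9.9535[hold]; j=2 S=87.9450 intr=0.0000 cont=2.6974 V=2.6974[hold]; j=3 S=120.1854 intr=0.0000 cont=0.2960 V=0.2960[hold]  S*(3)=-
k=2: j=0 S=55.0492 intr=13.2808 cont=16.0314 V=16.0314[hold]; j=1 S=75.2300 intr=0.0000 cont=6.4756 V=6.4756[hold]; j=2 S=102.8091 intr=0.0000 cont=1.5491 V=1.5491[hold]  S*(2)=-
k=1: j=0 S=64.3533 intr=3.9767 cont=11.4382 V=11.4382[hold]; j=1 S=87.9450 intr=0.0000 cont=4.1155 V=4.1155[hold]  S*(1)=-
k=0: j=0 S=75.2300 intr=0.0000 cont=7.9222 V=7.9222[hold]  S*(0)=-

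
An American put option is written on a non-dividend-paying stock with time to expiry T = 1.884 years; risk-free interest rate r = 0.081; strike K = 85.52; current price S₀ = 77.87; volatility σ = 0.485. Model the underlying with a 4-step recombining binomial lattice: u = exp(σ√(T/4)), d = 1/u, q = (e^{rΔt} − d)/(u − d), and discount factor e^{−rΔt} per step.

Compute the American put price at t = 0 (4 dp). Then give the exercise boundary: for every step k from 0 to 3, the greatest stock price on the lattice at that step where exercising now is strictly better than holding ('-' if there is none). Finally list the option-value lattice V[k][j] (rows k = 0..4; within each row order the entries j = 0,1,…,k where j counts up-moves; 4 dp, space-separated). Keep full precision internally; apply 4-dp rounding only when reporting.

price = 19.7860
boundary = - - 40.0182 55.8231
tree:
19.7860
30.6681 9.3736
45.5018 16.7777 1.9544
56.8319 29.6969 3.8667 0.0000
64.9542 45.5018 7.6500 0.0000 0.0000

Δt=0.47100  u=1.39494  d=0.71688  q=0.47490  discount=0.96257
step 4 (expiry): payoffs max(K−S,0) = 64.9542 45.5018 7.6500 0.0000 0.0000
step 3: (k=3,j=0): S=28.6881, (K−S)⁺=56.8319, hold=53.6307 ⇒ V=56.8319 exercise | (k=3,j=1): S=55.8231, (K−S)⁺=29.6969, hold=26.4957 ⇒ V=29.6969 exercise | (k=3,j=2): S=108.6241, (K−S)⁺=0.0000, hold=3.8667 ⇒ V=3.8667 continue | (k=3,j=3): S=211.3677, (K−S)⁺=0.0000, hold=0.0000 ⇒ V=0.0000 continue  boundary S*=55.8231
step 2: (k=2,j=0): S=40.0182, (K−S)⁺=45.5018, hold=42.3005 ⇒ V=45.5018 exercise | (k=2,j=1): S=77.8700, (K−S)⁺=7.6500, hold=16.7777 ⇒ V=16.7777 continue | (k=2,j=2): S=151.5243, (K−S)⁺=0.0000, hold=1.9544 ⇒ V=1.9544 continue  boundary S*=40.0182
step 1: (k=1,j=0): S=55.8231, (K−S)⁺=29.6969, hold=30.6681 ⇒ V=30.6681 continue | (k=1,j=1): S=108.6241, (K−S)⁺=0.0000, hold=9.3736 ⇒ V=9.3736 continue  boundary S*=-
step 0: (k=0,j=0): S=77.8700, (K−S)⁺=7.6500, hold=19.7860 ⇒ V=19.7860 continue  boundary S*=-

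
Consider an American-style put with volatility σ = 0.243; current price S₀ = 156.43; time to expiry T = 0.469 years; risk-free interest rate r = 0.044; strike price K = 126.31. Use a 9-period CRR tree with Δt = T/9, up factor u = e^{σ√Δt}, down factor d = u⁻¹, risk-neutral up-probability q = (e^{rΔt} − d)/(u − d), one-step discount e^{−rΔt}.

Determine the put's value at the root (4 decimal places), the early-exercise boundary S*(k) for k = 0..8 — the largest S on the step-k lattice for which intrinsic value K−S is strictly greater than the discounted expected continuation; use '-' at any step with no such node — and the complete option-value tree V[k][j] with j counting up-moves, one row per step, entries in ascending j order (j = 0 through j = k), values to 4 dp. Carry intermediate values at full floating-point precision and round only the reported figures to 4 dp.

params: Δt=0.05211 u=1.05704 d=0.94604 q=0.50682 e^(-rΔt)=0.99771
t_9 payoffs: 31.3588 20.2180 7.7700 0.0000 0.0000 0.0000 0.0000 0.0000 0.0000 0.0000
t_8: node(8,0) S=100.3672 payoff=25.9428 vs cont=25.6536 → 25.9428 [stop]  node(8,1) S=112.1434 payoff=14.1666 vs cont=13.8773 → 14.1666 [stop]  node(8,2) S=125.3014 payoff=1.0086 vs cont=3.8233 → 3.8233 [wait]  node(8,3) S=140.0032 payoff=0.0000 vs cont=0.0000 → 0.0000 [wait]  node(8,4) S=156.4300 payoff=0.0000 vs cont=0.0000 → 0.0000 [wait]  node(8,5) S=174.7842 payoff=0.0000 vs cont=0.0000 → 0.0000 [wait]  node(8,6) S=195.2919 payoff=0.0000 vs cont=0.0000 → 0.0000 [wait]  node(8,7) S=218.2058 payoff=0.0000 vs cont=0.0000 → 0.0000 [wait]  node(8,8) S=243.8083 payoff=0.0000 vs cont=0.0000 → 0.0000 [wait]  ⇒ S*(8)=112.1434
t_7: node(7,0) S=106.0920 payoff=20.2180 vs cont=19.9287 → 20.2180 [stop]  node(7,1) S=118.5400 payoff=7.7700 vs cont=8.9040 → 8.9040 [wait]  node(7,2) S=132.4485 payoff=0.0000 vs cont=1.8813 → 1.8813 [wait]  node(7,3) S=147.9888 payoff=0.0000 vs cont=0.0000 → 0.0000 [wait]  node(7,4) S=165.3526 payoff=0.0000 vs cont=0.0000 → 0.0000 [wait]  node(7,5) S=184.7537 payoff=0.0000 vs cont=0.0000 → 0.0000 [wait]  node(7,6) S=206.4312 payoff=0.0000 vs cont=0.0000 → 0.0000 [wait]  node(7,7) S=230.6521 payoff=0.0000 vs cont=0.0000 → 0.0000 [wait]  ⇒ S*(7)=106.0920
t_6: node(6,0) S=112.1434 payoff=14.1666 vs cont=14.4507 → 14.4507 [wait]  node(6,1) S=125.3014 payoff=1.0086 vs cont=5.3325 → 5.3325 [wait]  node(6,2) S=140.0032 payoff=0.0000 vs cont=0.9257 → 0.9257 [wait]  node(6,3) S=156.4300 payoff=0.0000 vs cont=0.0000 → 0.0000 [wait]  node(6,4) S=174.7842 payoff=0.0000 vs cont=0.0000 → 0.0000 [wait]  node(6,5) S=195.2919 payoff=0.0000 vs cont=0.0000 → 0.0000 [wait]  node(6,6) S=218.2058 payoff=0.0000 vs cont=0.0000 → 0.0000 [wait]  ⇒ S*(6)=-
t_5: node(5,0) S=118.5400 payoff=7.7700 vs cont=9.8070 → 9.8070 [wait]  node(5,1) S=132.4485 payoff=0.0000 vs cont=3.0920 → 3.0920 [wait]  node(5,2) S=147.9888 payoff=0.0000 vs cont=0.4555 → 0.4555 [wait]  node(5,3) S=165.3526 payoff=0.0000 vs cont=0.0000 → 0.0000 [wait]  node(5,4) S=184.7537 payoff=0.0000 vs cont=0.0000 → 0.0000 [wait]  node(5,5) S=206.4312 payoff=0.0000 vs cont=0.0000 → 0.0000 [wait]  ⇒ S*(5)=-
t_4: node(4,0) S=125.3014 payoff=1.0086 vs cont=6.3890 → 6.3890 [wait]  node(4,1) S=140.0032 payoff=0.0000 vs cont=1.7517 → 1.7517 [wait]  node(4,2) S=156.4300 payoff=0.0000 vs cont=0.2241 → 0.2241 [wait]  node(4,3) S=174.7842 payoff=0.0000 vs cont=0.0000 → 0.0000 [wait]  node(4,4) S=195.2919 payoff=0.0000 vs cont=0.0000 → 0.0000 [wait]  ⇒ S*(4)=-
t_3: node(3,0) S=132.4485 payoff=0.0000 vs cont=4.0295 → 4.0295 [wait]  node(3,1) S=147.9888 payoff=0.0000 vs cont=0.9753 → 0.9753 [wait]  node(3,2) S=165.3526 payoff=0.0000 vs cont=0.1103 → 0.1103 [wait]  node(3,3) S=184.7537 payoff=0.0000 vs cont=0.0000 → 0.0000 [wait]  ⇒ S*(3)=-
t_2: node(2,0) S=140.0032 payoff=0.0000 vs cont=2.4759 → 2.4759 [wait]  node(2,1) S=156.4300 payoff=0.0000 vs cont=0.5357 → 0.5357 [wait]  node(2,2) S=174.7842 payoff=0.0000 vs cont=0.0543 → 0.0543 [wait]  ⇒ S*(2)=-
t_1: node(1,0) S=147.9888 payoff=0.0000 vs cont=1.4891 → 1.4891 [wait]  node(1,1) S=165.3526 payoff=0.0000 vs cont=0.2910 → 0.2910 [wait]  ⇒ S*(1)=-
t_0: node(0,0) S=156.4300 payoff=0.0000 vs cont=0.8799 → 0.8799 [wait]  ⇒ S*(0)=-

price = 0.8799
boundary = - - - - - - - 106.0920 112.1434
tree:
0.8799
1.4891 0.2910
2.4759 0.5357 0.0543
4.0295 0.9753 0.1103 0.0000
6.3890 1.7517 0.2241 0.0000 0.0000
9.8070 3.0920 0.4555 0.0000 0.0000 0.0000
14.4507 5.3325 0.9257 0.0000 0.0000 0.0000 0.0000
20.2180 8.9040 1.8813 0.0000 0.0000 0.0000 0.0000 0.0000
25.9428 14.1666 3.8233 0.0000 0.0000 0.0000 0.0000 0.0000 0.0000
31.3588 20.2180 7.7700 0.0000 0.0000 0.0000 0.0000 0.0000 0.0000 0.0000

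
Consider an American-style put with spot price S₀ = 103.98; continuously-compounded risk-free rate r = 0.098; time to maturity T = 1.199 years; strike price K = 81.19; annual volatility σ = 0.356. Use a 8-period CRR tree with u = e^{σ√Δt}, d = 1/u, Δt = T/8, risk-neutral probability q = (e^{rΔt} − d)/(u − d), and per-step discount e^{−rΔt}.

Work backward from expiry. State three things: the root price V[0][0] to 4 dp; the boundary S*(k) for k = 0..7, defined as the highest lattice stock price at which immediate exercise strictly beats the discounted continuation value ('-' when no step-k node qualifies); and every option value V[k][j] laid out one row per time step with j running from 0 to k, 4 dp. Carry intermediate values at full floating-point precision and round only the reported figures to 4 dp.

price = 3.4465
boundary = - - - - 59.9143 52.2006 59.9143 68.7678
tree:
3.4465
5.6757 1.4797
9.1133 2.6529 0.4350
14.1898 4.6703 0.8597 0.0540
21.2757 8.0301 1.6910 0.1140 0.0000
28.9894 13.3736 3.3088 0.2405 0.0000 0.0000
35.7099 21.2757 6.4345 0.5076 0.0000 0.0000 0.0000
41.5653 28.9894 12.4222 1.0711 0.0000 0.0000 0.0000 0.0000
46.6668 35.7099 21.2757 2.2603 0.0000 0.0000 0.0000 0.0000 0.0000

Δt=0.14988  u=1.14777  d=0.87125  q=0.51911  discount=0.98542
step 8 (expiry): payoffs max(K−S,0) = 46.6668 35.7099 21.2757 2.2603 0.0000 0.0000 0.0000 0.0000 0.0000
step 7: (k=7,j=0): S=39.6247, (K−S)⁺=41.5653, hold=40.3815 ⇒ V=41.5653 exercise | (k=7,j=1): S=52.2006, (K−S)⁺=28.9894, hold=27.8056 ⇒ V=28.9894 exercise | (k=7,j=2): S=68.7678, (K−S)⁺=12.4222, hold=11.2384 ⇒ V=12.4222 exercise | (k=7,j=3): S=90.5931, (K−S)⁺=0.0000, hold=1.0711 ⇒ V=1.0711 continue | (k=7,j=4): S=119.3451, (K−S)⁺=0.0000, hold=0.0000 ⇒ V=0.0000 continue | (k=7,j=5): S=157.2223, (K−S)⁺=0.0000, hold=0.0000 ⇒ V=0.0000 continue | (k=7,j=6): S=207.1208, (K−S)⁺=0.0000, hold=0.0000 ⇒ V=0.0000 continue | (k=7,j=7): S=272.8559, (K−S)⁺=0.0000, hold=0.0000 ⇒ V=0.0000 continue  boundary S*=68.7678
step 6: (k=6,j=0): S=45.4801, (K−S)⁺=35.7099, hold=34.5262 ⇒ V=35.7099 exercise | (k=6,j=1): S=59.9143, (K−S)⁺=21.2757, hold=20.0919 ⇒ V=21.2757 exercise | (k=6,j=2): S=78.9297, (K−S)⁺=2.2603, hold=6.4345 ⇒ V=6.4345 continue | (k=6,j=3): S=103.9800, (K−S)⁺=0.0000, hold=0.5076 ⇒ V=0.5076 continue | (k=6,j=4): S=136.9807, (K−S)⁺=0.0000, hold=0.0000 ⇒ V=0.0000 continue | (k=6,j=5): S=180.4550, (K−S)⁺=0.0000, hold=0.0000 ⇒ V=0.0000 continue | (k=6,j=6): S=237.7270, (K−S)⁺=0.0000, hold=0.0000 ⇒ V=0.0000 continue  boundary S*=59.9143
step 5: (k=5,j=0): S=52.2006, (K−S)⁺=28.9894, hold=27.8056 ⇒ V=28.9894 exercise | (k=5,j=1): S=68.7678, (K−S)⁺=12.4222, hold=13.3736 ⇒ V=13.3736 continue | (k=5,j=2): S=90.5931, (K−S)⁺=0.0000, hold=3.3088 ⇒ V=3.3088 continue | (k=5,j=3): S=119.3451, (K−S)⁺=0.0000, hold=0.2405 ⇒ V=0.2405 continue | (k=5,j=4): S=157.2223, (K−S)⁺=0.0000, hold=0.0000 ⇒ V=0.0000 continue | (k=5,j=5): S=207.1208, (K−S)⁺=0.0000, hold=0.0000 ⇒ V=0.0000 continue  boundary S*=52.2006
step 4: (k=4,j=0): S=59.9143, (K−S)⁺=21.2757, hold=20.5786 ⇒ V=21.2757 exercise | (k=4,j=1): S=78.9297, (K−S)⁺=2.2603, hold=8.0301 ⇒ V=8.0301 continue | (k=4,j=2): S=103.9800, (K−S)⁺=0.0000, hold=1.6910 ⇒ V=1.6910 continue | (k=4,j=3): S=136.9807, (K−S)⁺=0.0000, hold=0.1140 ⇒ V=0.1140 continue | (k=4,j=4): S=180.4550, (K−S)⁺=0.0000, hold=0.0000 ⇒ V=0.0000 continue  boundary S*=59.9143
step 3: (k=3,j=0): S=68.7678, (K−S)⁺=12.4222, hold=14.1898 ⇒ V=14.1898 continue | (k=3,j=1): S=90.5931, (K−S)⁺=0.0000, hold=4.6703 ⇒ V=4.6703 continue | (k=3,j=2): S=119.3451, (K−S)⁺=0.0000, hold=0.8597 ⇒ V=0.8597 continue | (k=3,j=3): S=157.2223, (K−S)⁺=0.0000, hold=0.0540 ⇒ V=0.0540 continue  boundary S*=-
step 2: (k=2,j=0): S=78.9297, (K−S)⁺=2.2603, hold=9.1133 ⇒ V=9.1133 continue | (k=2,j=1): S=103.9800, (K−S)⁺=0.0000, hold=2.6529 ⇒ V=2.6529 continue | (k=2,j=2): S=136.9807, (K−S)⁺=0.0000, hold=0.4350 ⇒ V=0.4350 continue  boundary S*=-
step 1: (k=1,j=0): S=90.5931, (K−S)⁺=0.0000, hold=5.6757 ⇒ V=5.6757 continue | (k=1,j=1): S=119.3451, (K−S)⁺=0.0000, hold=1.4797 ⇒ V=1.4797 continue  boundary S*=-
step 0: (k=0,j=0): S=103.9800, (K−S)⁺=0.0000, hold=3.4465 ⇒ V=3.4465 continue  boundary S*=-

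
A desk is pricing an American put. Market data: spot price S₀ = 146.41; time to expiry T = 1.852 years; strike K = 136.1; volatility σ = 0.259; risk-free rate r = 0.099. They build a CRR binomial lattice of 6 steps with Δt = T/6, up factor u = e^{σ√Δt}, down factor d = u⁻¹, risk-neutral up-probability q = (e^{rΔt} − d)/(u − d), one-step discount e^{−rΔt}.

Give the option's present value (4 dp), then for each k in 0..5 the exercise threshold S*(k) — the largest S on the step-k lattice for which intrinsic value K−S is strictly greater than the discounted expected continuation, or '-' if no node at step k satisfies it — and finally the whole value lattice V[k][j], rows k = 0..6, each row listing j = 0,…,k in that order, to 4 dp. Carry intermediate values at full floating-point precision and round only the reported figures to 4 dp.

price = 7.8409
boundary = - - 109.7957 95.0808 109.7957 95.0808
tree:
7.8409
14.6095 3.1924
26.3043 6.6356 0.7845
41.0192 13.4493 1.8878 0.0000
53.7620 26.3043 4.5426 0.0000 0.0000
64.7971 41.0192 10.9312 0.0000 0.0000 0.0000
74.3531 53.7620 26.3043 0.0000 0.0000 0.0000 0.0000

Δt=0.30867  u=1.15476  d=0.86598  q=0.57154  discount=0.96990
step 6 (expiry): payoffs max(K−S,0) = 74.3531 53.7620 26.3043 0.0000 0.0000 0.0000 0.0000
step 5: (k=5,j=0): S=71.3029, (K−S)⁺=64.7971, hold=60.7010 ⇒ V=64.7971 exercise | (k=5,j=1): S=95.0808, (K−S)⁺=41.0192, hold=36.9232 ⇒ V=41.0192 exercise | (k=5,j=2): S=126.7880, (K−S)⁺=9.3120, hold=10.9312 ⇒ V=10.9312 continue | (k=5,j=3): S=169.0688, (K−S)⁺=0.0000, hold=0.0000 ⇒ V=0.0000 continue | (k=5,j=4): S=225.4492, (K−S)⁺=0.0000, hold=0.0000 ⇒ V=0.0000 continue | (k=5,j=5): S=300.6312, (K−S)⁺=0.0000, hold=0.0000 ⇒ V=0.0000 continue  boundary S*=95.0808
step 4: (k=4,j=0): S=82.3380, (K−S)⁺=53.7620, hold=49.6660 ⇒ V=53.7620 exercise | (k=4,j=1): S=109.7957, (K−S)⁺=26.3043, hold=23.1058 ⇒ V=26.3043 exercise | (k=4,j=2): S=146.4100, (K−S)⁺=0.0000, hold=4.5426 ⇒ V=4.5426 continue | (k=4,j=3): S=195.2343, (K−S)⁺=0.0000, hold=0.0000 ⇒ V=0.0000 continue | (k=4,j=4): S=260.3403, (K−S)⁺=0.0000, hold=0.0000 ⇒ V=0.0000 continue  boundary S*=109.7957
step 3: (k=3,j=0): S=95.0808, (K−S)⁺=41.0192, hold=36.9232 ⇒ V=41.0192 exercise | (k=3,j=1): S=126.7880, (K−S)⁺=9.3120, hold=13.4493 ⇒ V=13.4493 continue | (k=3,j=2): S=169.0688, (K−S)⁺=0.0000, hold=1.8878 ⇒ V=1.8878 continue | (k=3,j=3): S=225.4492, (K−S)⁺=0.0000, hold=0.0000 ⇒ V=0.0000 continue  boundary S*=95.0808
step 2: (k=2,j=0): S=109.7957, (K−S)⁺=26.3043, hold=24.5017 ⇒ V=26.3043 exercise | (k=2,j=1): S=146.4100, (K−S)⁺=0.0000, hold=6.6356 ⇒ V=6.6356 continue | (k=2,j=2): S=195.2343, (K−S)⁺=0.0000, hold=0.7845 ⇒ V=0.7845 continue  boundary S*=109.7957
step 1: (k=1,j=0): S=126.7880, (K−S)⁺=9.3120, hold=14.6095 ⇒ V=14.6095 continue | (k=1,j=1): S=169.0688, (K−S)⁺=0.0000, hold=3.1924 ⇒ V=3.1924 continue  boundary S*=-
step 0: (k=0,j=0): S=146.4100, (K−S)⁺=0.0000, hold=7.8409 ⇒ V=7.8409 continue  boundary S*=-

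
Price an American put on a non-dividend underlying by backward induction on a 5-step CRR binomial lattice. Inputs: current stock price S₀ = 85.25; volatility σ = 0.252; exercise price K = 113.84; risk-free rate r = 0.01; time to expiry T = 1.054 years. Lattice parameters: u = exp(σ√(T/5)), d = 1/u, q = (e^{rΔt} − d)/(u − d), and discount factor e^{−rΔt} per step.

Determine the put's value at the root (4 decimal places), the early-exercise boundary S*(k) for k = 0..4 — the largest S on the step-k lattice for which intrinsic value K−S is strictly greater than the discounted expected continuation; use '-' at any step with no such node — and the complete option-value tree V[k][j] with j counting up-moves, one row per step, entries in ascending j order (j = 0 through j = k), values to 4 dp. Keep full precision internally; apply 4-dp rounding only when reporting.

price = 29.6910
boundary = - 75.9357 67.6391 75.9357 85.2500
tree:
29.6910
37.9043 20.9310
46.2009 28.9270 12.3678
53.5910 37.9043 19.3368 4.8787
60.1737 46.2009 28.5900 9.4057 0.0000
66.0372 53.5910 37.9043 18.1333 0.0000 0.0000

params: Δt=0.21080 u=1.12266 d=0.89074 q=0.48021 e^(-rΔt)=0.99789
t_5 payoffs: 66.0372 53.5910 37.9043 18.1333 0.0000 0.0000
t_4: node(4,0) S=53.6663 payoff=60.1737 vs cont=59.9340 → 60.1737 [stop]  node(4,1) S=67.6391 payoff=46.2009 vs cont=45.9611 → 46.2009 [stop]  node(4,2) S=85.2500 payoff=28.5900 vs cont=28.3503 → 28.5900 [stop]  node(4,3) S=107.4461 payoff=6.3939 vs cont=9.4057 → 9.4057 [wait]  node(4,4) S=135.4213 payoff=0.0000 vs cont=0.0000 → 0.0000 [wait]  ⇒ S*(4)=85.2500
t_3: node(3,0) S=60.2490 payoff=53.5910 vs cont=53.3513 → 53.5910 [stop]  node(3,1) S=75.9357 payoff=37.9043 vs cont=37.6645 → 37.9043 [stop]  node(3,2) S=95.7067 payoff=18.1333 vs cont=19.3368 → 19.3368 [wait]  node(3,3) S=120.6254 payoff=0.0000 vs cont=4.8787 → 4.8787 [wait]  ⇒ S*(3)=75.9357
t_2: node(2,0) S=67.6391 payoff=46.2009 vs cont=45.9611 → 46.2009 [stop]  node(2,1) S=85.2500 payoff=28.5900 vs cont=28.9270 → 28.9270 [wait]  node(2,2) S=107.4461 payoff=6.3939 vs cont=12.3678 → 12.3678 [wait]  ⇒ S*(2)=67.6391
t_1: node(1,0) S=75.9357 payoff=37.9043 vs cont=37.8260 → 37.9043 [stop]  node(1,1) S=95.7067 payoff=18.1333 vs cont=20.9310 → 20.9310 [wait]  ⇒ S*(1)=75.9357
t_0: node(0,0) S=85.2500 payoff=28.5900 vs cont=29.6910 → 29.6910 [wait]  ⇒ S*(0)=-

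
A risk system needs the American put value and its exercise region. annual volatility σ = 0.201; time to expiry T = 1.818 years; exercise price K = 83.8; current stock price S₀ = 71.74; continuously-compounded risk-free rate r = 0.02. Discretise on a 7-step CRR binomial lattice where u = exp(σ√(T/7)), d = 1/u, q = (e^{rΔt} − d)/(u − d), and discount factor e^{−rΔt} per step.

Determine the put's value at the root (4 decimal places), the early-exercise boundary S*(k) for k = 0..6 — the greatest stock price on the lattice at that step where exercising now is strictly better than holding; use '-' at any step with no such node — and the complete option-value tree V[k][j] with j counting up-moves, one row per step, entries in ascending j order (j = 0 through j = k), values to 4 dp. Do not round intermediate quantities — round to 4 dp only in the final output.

price = 14.3835
boundary = - - 58.4505 52.7596 58.4505 64.7552 71.7400
tree:
14.3835
19.4298 9.4828
25.3495 13.7076 5.3533
31.0404 19.0743 8.4793 2.2804
36.1772 25.3495 12.9925 4.0505 0.5325
40.8138 31.0404 19.0448 7.0706 1.0702 0.0000
44.9991 36.1772 25.3495 12.0600 2.1506 0.0000 0.0000
48.7768 40.8138 31.0404 19.0448 4.3218 0.0000 0.0000 0.0000

params: Δt=0.25971 u=1.10786 d=0.90264 q=0.49979 e^(-rΔt)=0.99482
t_7 payoffs: 48.7768 40.8138 31.0404 19.0448 4.3218 0.0000 0.0000 0.0000
t_6: node(6,0) S=38.8009 payoff=44.9991 vs cont=44.5649 → 44.9991 [stop]  node(6,1) S=47.6228 payoff=36.1772 vs cont=35.7430 → 36.1772 [stop]  node(6,2) S=58.4505 payoff=25.3495 vs cont=24.9153 → 25.3495 [stop]  node(6,3) S=71.7400 payoff=12.0600 vs cont=11.6258 → 12.0600 [stop]  node(6,4) S=88.0510 payoff=0.0000 vs cont=2.1506 → 2.1506 [wait]  node(6,5) S=108.0706 payoff=0.0000 vs cont=0.0000 → 0.0000 [wait]  node(6,6) S=132.6418 payoff=0.0000 vs cont=0.0000 → 0.0000 [wait]  ⇒ S*(6)=71.7400
t_5: node(5,0) S=42.9862 payoff=40.8138 vs cont=40.3797 → 40.8138 [stop]  node(5,1) S=52.7596 payoff=31.0404 vs cont=30.6062 → 31.0404 [stop]  node(5,2) S=64.7552 payoff=19.0448 vs cont=18.6106 → 19.0448 [stop]  node(5,3) S=79.4782 payoff=4.3218 vs cont=7.0706 → 7.0706 [wait]  node(5,4) S=97.5486 payoff=0.0000 vs cont=1.0702 → 1.0702 [wait]  node(5,5) S=119.7275 payoff=0.0000 vs cont=0.0000 → 0.0000 [wait]  ⇒ S*(5)=64.7552
t_4: node(4,0) S=47.6228 payoff=36.1772 vs cont=35.7430 → 36.1772 [stop]  node(4,1) S=58.4505 payoff=25.3495 vs cont=24.9153 → 25.3495 [stop]  node(4,2) S=71.7400 payoff=12.0600 vs cont=12.9925 → 12.9925 [wait]  node(4,3) S=88.0510 payoff=0.0000 vs cont=4.0505 → 4.0505 [wait]  node(4,4) S=108.0706 payoff=0.0000 vs cont=0.5325 → 0.5325 [wait]  ⇒ S*(4)=58.4505
t_3: node(3,0) S=52.7596 payoff=31.0404 vs cont=30.6062 → 31.0404 [stop]  node(3,1) S=64.7552 payoff=19.0448 vs cont=19.0743 → 19.0743 [wait]  node(3,2) S=79.4782 payoff=4.3218 vs cont=8.4793 → 8.4793 [wait]  node(3,3) S=97.5486 payoff=0.0000 vs cont=2.2804 → 2.2804 [wait]  ⇒ S*(3)=52.7596
t_2: node(2,0) S=58.4505 payoff=25.3495 vs cont=24.9300 → 25.3495 [stop]  node(2,1) S=71.7400 payoff=12.0600 vs cont=13.7076 → 13.7076 [wait]  node(2,2) S=88.0510 payoff=0.0000 vs cont=5.3533 → 5.3533 [wait]  ⇒ S*(2)=58.4505
t_1: node(1,0) S=64.7552 payoff=19.0448 vs cont=19.4298 → 19.4298 [wait]  node(1,1) S=79.4782 payoff=4.3218 vs cont=9.4828 → 9.4828 [wait]  ⇒ S*(1)=-
t_0: node(0,0) S=71.7400 payoff=12.0600 vs cont=14.3835 → 14.3835 [wait]  ⇒ S*(0)=-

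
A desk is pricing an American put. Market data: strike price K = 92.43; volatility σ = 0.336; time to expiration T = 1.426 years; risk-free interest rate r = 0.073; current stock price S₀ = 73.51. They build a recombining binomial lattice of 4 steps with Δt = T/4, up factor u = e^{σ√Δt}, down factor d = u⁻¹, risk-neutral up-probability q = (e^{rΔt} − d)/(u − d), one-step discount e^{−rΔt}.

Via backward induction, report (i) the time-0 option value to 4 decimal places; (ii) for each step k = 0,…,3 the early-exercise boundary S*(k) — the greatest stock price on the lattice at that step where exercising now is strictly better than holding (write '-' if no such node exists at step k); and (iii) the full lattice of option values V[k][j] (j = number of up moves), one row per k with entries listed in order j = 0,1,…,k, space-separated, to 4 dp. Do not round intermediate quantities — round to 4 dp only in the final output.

params: Δt=0.35650 u=1.22216 d=0.81823 q=0.51529 e^(-rΔt)=0.97431
t_4 payoffs: 59.4813 43.2156 18.9200 0.0000 0.0000
t_3: node(3,0) S=40.2685 payoff=52.1615 vs cont=49.7871 → 52.1615 [stop]  node(3,1) S=60.1477 payoff=32.2823 vs cont=29.9078 → 32.2823 [stop]  node(3,2) S=89.8408 payoff=2.5892 vs cont=8.9352 → 8.9352 [wait]  node(3,3) S=134.1924 payoff=0.0000 vs cont=0.0000 → 0.0000 [wait]  ⇒ S*(3)=60.1477
t_2: node(2,0) S=49.2144 payoff=43.2156 vs cont=40.8412 → 43.2156 [stop]  node(2,1) S=73.5100 payoff=18.9200 vs cont=19.7316 → 19.7316 [wait]  node(2,2) S=109.7996 payoff=0.0000 vs cont=4.2197 → 4.2197 [wait]  ⇒ S*(2)=49.2144
t_1: node(1,0) S=60.1477 payoff=32.2823 vs cont=30.3153 → 32.2823 [stop]  node(1,1) S=89.8408 payoff=2.5892 vs cont=11.4370 → 11.4370 [wait]  ⇒ S*(1)=60.1477
t_0: node(0,0) S=73.5100 payoff=18.9200 vs cont=20.9876 → 20.9876 [wait]  ⇒ S*(0)=-

price = 20.9876
boundary = - 60.1477 49.2144 60.1477
tree:
20.9876
32.2823 11.4370
43.2156 19.7316 4.2197
52.1615 32.2823 8.9352 0.0000
59.4813 43.2156 18.9200 0.0000 0.0000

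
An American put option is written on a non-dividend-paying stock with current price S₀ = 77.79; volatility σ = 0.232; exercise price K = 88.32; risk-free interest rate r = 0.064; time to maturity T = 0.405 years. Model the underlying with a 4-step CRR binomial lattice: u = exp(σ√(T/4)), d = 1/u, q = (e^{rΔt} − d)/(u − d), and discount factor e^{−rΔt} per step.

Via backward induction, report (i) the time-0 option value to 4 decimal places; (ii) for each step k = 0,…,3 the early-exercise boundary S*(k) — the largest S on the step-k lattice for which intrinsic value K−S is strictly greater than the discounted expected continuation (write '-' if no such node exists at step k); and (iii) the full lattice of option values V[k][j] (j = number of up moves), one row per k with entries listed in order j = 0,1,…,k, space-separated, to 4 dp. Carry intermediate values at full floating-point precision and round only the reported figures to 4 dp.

price = 10.8030
boundary = - 72.2542 77.7900 72.2542
tree:
10.8030
16.0658 6.1855
21.2076 10.5300 2.3399
25.9835 16.0658 4.9637 0.0000
30.4196 21.2076 10.5300 0.0000 0.0000

Δt=0.10125  u=1.07662  d=0.92884  q=0.52554  discount=0.99354
step 4 (expiry): payoffs max(K−S,0) = 30.4196 21.2076 10.5300 0.0000 0.0000
step 3: (k=3,j=0): S=62.3365, (K−S)⁺=25.9835, hold=25.4130 ⇒ V=25.9835 exercise | (k=3,j=1): S=72.2542, (K−S)⁺=16.0658, hold=15.4953 ⇒ V=16.0658 exercise | (k=3,j=2): S=83.7499, (K−S)⁺=4.5701, hold=4.9637 ⇒ V=4.9637 continue | (k=3,j=3): S=97.0745, (K−S)⁺=0.0000, hold=0.0000 ⇒ V=0.0000 continue  boundary S*=72.2542
step 2: (k=2,j=0): S=67.1124, (K−S)⁺=21.2076, hold=20.6371 ⇒ V=21.2076 exercise | (k=2,j=1): S=77.7900, (K−S)⁺=10.5300, hold=10.1651 ⇒ V=10.5300 exercise | (k=2,j=2): S=90.1664, (K−S)⁺=0.0000, hold=2.3399 ⇒ V=2.3399 continue  boundary S*=77.7900
step 1: (k=1,j=0): S=72.2542, (K−S)⁺=16.0658, hold=15.4953 ⇒ V=16.0658 exercise | (k=1,j=1): S=83.7499, (K−S)⁺=4.5701, hold=6.1855 ⇒ V=6.1855 continue  boundary S*=72.2542
step 0: (k=0,j=0): S=77.7900, (K−S)⁺=10.5300, hold=10.8030 ⇒ V=10.8030 continue  boundary S*=-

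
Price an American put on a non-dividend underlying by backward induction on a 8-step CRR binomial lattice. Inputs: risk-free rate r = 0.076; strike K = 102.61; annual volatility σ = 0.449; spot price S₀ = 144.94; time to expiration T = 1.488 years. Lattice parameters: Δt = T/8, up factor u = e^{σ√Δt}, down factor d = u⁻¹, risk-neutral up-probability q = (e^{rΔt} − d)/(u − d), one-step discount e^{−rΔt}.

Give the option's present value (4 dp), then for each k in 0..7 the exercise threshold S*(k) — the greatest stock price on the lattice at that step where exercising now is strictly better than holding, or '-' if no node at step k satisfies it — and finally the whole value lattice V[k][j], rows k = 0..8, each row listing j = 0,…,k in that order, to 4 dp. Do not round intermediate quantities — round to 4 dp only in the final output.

price = 7.3818
boundary = - - - - 66.8029 55.0423 66.8029 81.0762
tree:
7.3818
11.4397 3.3442
17.2917 5.6401 1.0355
25.3544 9.3457 1.9210 0.1377
35.8071 15.1387 3.5469 0.2729 0.0000
47.5677 23.7893 6.5139 0.5408 0.0000 0.0000
57.2578 35.8071 11.8876 1.0719 0.0000 0.0000 0.0000
65.2420 47.5677 21.5338 2.1245 0.0000 0.0000 0.0000 0.0000
71.8205 57.2578 35.8071 4.2108 0.0000 0.0000 0.0000 0.0000 0.0000

Δt=0.18600  u=1.21366  d=0.82395  q=0.48827  discount=0.98596
step 8 (expiry): payoffs max(K−S,0) = 71.8205 57.2578 35.8071 4.2108 0.0000 0.0000 0.0000 0.0000 0.0000
step 7: (k=7,j=0): S=37.3680, (K−S)⁺=65.2420, hold=63.8017 ⇒ V=65.2420 exercise | (k=7,j=1): S=55.0423, (K−S)⁺=47.5677, hold=46.1274 ⇒ V=47.5677 exercise | (k=7,j=2): S=81.0762, (K−S)⁺=21.5338, hold=20.0935 ⇒ V=21.5338 exercise | (k=7,j=3): S=119.4235, (K−S)⁺=0.0000, hold=2.1245 ⇒ V=2.1245 continue | (k=7,j=4): S=175.9084, (K−S)⁺=0.0000, hold=0.0000 ⇒ V=0.0000 continue | (k=7,j=5): S=259.1094, (K−S)⁺=0.0000, hold=0.0000 ⇒ V=0.0000 continue | (k=7,j=6): S=381.6627, (K−S)⁺=0.0000, hold=0.0000 ⇒ V=0.0000 continue | (k=7,j=7): S=562.1811, (K−S)⁺=0.0000, hold=0.0000 ⇒ V=0.0000 continue  boundary S*=81.0762
step 6: (k=6,j=0): S=45.3522, (K−S)⁺=57.2578, hold=55.8175 ⇒ V=57.2578 exercise | (k=6,j=1): S=66.8029, (K−S)⁺=35.8071, hold=34.3668 ⇒ V=35.8071 exercise | (k=6,j=2): S=98.3992, (K−S)⁺=4.2108, hold=11.8876 ⇒ V=11.8876 continue | (k=6,j=3): S=144.9400, (K−S)⁺=0.0000, hold=1.0719 ⇒ V=1.0719 continue | (k=6,j=4): S=213.4936, (K−S)⁺=0.0000, hold=0.0000 ⇒ V=0.0000 continue | (k=6,j=5): S=314.4716, (K−S)⁺=0.0000, hold=0.0000 ⇒ V=0.0000 continue | (k=6,j=6): S=463.2100, (K−S)⁺=0.0000, hold=0.0000 ⇒ V=0.0000 continue  boundary S*=66.8029
step 5: (k=5,j=0): S=55.0423, (K−S)⁺=47.5677, hold=46.1274 ⇒ V=47.5677 exercise | (k=5,j=1): S=81.0762, (K−S)⁺=21.5338, hold=23.7893 ⇒ V=23.7893 continue | (k=5,j=2): S=119.4235, (K−S)⁺=0.0000, hold=6.5139 ⇒ V=6.5139 continue | (k=5,j=3): S=175.9084, (K−S)⁺=0.0000, hold=0.5408 ⇒ V=0.5408 continue | (k=5,j=4): S=259.1094, (K−S)⁺=0.0000, hold=0.0000 ⇒ V=0.0000 continue | (k=5,j=5): S=381.6627, (K−S)⁺=0.0000, hold=0.0000 ⇒ V=0.0000 continue  boundary S*=55.0423
step 4: (k=4,j=0): S=66.8029, (K−S)⁺=35.8071, hold=35.4527 ⇒ V=35.8071 exercise | (k=4,j=1): S=98.3992, (K−S)⁺=4.2108, hold=15.1387 ⇒ V=15.1387 continue | (k=4,j=2): S=144.9400, (K−S)⁺=0.0000, hold=3.5469 ⇒ V=3.5469 continue | (k=4,j=3): S=213.4936, (K−S)⁺=0.0000, hold=0.2729 ⇒ V=0.2729 continue | (k=4,j=4): S=314.4716, (K−S)⁺=0.0000, hold=0.0000 ⇒ V=0.0000 continue  boundary S*=66.8029
step 3: (k=3,j=0): S=81.0762, (K−S)⁺=21.5338, hold=25.3544 ⇒ V=25.3544 continue | (k=3,j=1): S=119.4235, (K−S)⁺=0.0000, hold=9.3457 ⇒ V=9.3457 continue | (k=3,j=2): S=175.9084, (K−S)⁺=0.0000, hold=1.9210 ⇒ V=1.9210 continue | (k=3,j=3): S=259.1094, (K−S)⁺=0.0000, hold=0.1377 ⇒ V=0.1377 continue  boundary S*=-
step 2: (k=2,j=0): S=98.3992, (K−S)⁺=4.2108, hold=17.2917 ⇒ V=17.2917 continue | (k=2,j=1): S=144.9400, (K−S)⁺=0.0000, hold=5.6401 ⇒ V=5.6401 continue | (k=2,j=2): S=213.4936, (K−S)⁺=0.0000, hold=1.0355 ⇒ V=1.0355 continue  boundary S*=-
step 1: (k=1,j=0): S=119.4235, (K−S)⁺=0.0000, hold=11.4397 ⇒ V=11.4397 continue | (k=1,j=1): S=175.9084, (K−S)⁺=0.0000, hold=3.3442 ⇒ V=3.3442 continue  boundary S*=-
step 0: (k=0,j=0): S=144.9400, (K−S)⁺=0.0000, hold=7.3818 ⇒ V=7.3818 continue  boundary S*=-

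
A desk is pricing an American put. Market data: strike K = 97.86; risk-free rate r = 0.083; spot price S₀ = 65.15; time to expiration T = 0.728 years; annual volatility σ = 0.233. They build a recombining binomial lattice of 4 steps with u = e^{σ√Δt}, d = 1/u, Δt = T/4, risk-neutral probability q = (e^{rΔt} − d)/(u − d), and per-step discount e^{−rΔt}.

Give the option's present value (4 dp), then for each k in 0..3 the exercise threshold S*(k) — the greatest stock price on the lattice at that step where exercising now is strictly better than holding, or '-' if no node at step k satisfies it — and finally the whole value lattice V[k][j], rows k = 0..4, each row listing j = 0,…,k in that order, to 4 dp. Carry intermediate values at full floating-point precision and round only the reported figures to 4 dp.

price = 32.7100
boundary = 65.1500 71.9588 79.4791 87.7855
tree:
32.7100
38.8745 25.9012
44.4558 32.7100 18.3809
49.5089 38.8745 25.9012 10.0745
54.0839 44.4558 32.7100 18.3809 0.9001

params: Δt=0.18200 u=1.10451 d=0.90538 q=0.55161 e^(-rΔt)=0.98501
t_4 payoffs: 54.0839 44.4558 32.7100 18.3809 0.9001
t_3: node(3,0) S=48.3511 payoff=49.5089 vs cont=48.0417 → 49.5089 [stop]  node(3,1) S=58.9855 payoff=38.8745 vs cont=37.4074 → 38.8745 [stop]  node(3,2) S=71.9588 payoff=25.9012 vs cont=24.4341 → 25.9012 [stop]  node(3,3) S=87.7855 payoff=10.0745 vs cont=8.6074 → 10.0745 [stop]  ⇒ S*(3)=87.7855
t_2: node(2,0) S=53.4042 payoff=44.4558 vs cont=42.9886 → 44.4558 [stop]  node(2,1) S=65.1500 payoff=32.7100 vs cont=31.2428 → 32.7100 [stop]  node(2,2) S=79.4791 payoff=18.3809 vs cont=16.9137 → 18.3809 [stop]  ⇒ S*(2)=79.4791
t_1: node(1,0) S=58.9855 payoff=38.8745 vs cont=37.4074 → 38.8745 [stop]  node(1,1) S=71.9588 payoff=25.9012 vs cont=24.4341 → 25.9012 [stop]  ⇒ S*(1)=71.9588
t_0: node(0,0) S=65.1500 payoff=32.7100 vs cont=31.2428 → 32.7100 [stop]  ⇒ S*(0)=65.1500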